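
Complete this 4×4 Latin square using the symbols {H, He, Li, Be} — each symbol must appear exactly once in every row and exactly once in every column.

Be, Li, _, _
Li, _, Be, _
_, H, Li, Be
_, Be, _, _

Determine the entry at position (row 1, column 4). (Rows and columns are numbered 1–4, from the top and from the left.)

He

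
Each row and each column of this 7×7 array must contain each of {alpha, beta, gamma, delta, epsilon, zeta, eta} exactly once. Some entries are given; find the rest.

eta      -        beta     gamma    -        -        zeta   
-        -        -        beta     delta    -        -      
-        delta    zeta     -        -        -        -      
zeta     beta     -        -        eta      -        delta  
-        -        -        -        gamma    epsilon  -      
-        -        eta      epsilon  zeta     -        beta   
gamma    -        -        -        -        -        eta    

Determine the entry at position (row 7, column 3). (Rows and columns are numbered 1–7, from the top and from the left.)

alpha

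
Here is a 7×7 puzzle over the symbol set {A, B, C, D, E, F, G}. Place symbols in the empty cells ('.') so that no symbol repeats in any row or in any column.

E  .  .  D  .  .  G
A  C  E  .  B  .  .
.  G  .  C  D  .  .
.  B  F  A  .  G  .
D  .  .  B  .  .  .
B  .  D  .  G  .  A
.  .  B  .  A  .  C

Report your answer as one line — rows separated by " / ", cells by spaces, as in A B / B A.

(r3,c1) = F
(r3,c3) = A
(r4,c1) = C
(r4,c5) = E
(r4,c7) = D
(r7,c1) = G
(r1,c3) = C
(r1,c5) = F
(r2,c7) = F
(r5,c3) = G
(r5,c5) = C
(r5,c7) = E
(r1,c2) = A
(r1,c6) = B
(r2,c4) = G
(r2,c6) = D
(r3,c6) = E
(r3,c7) = B
(r5,c2) = F
(r5,c6) = A
(r6,c2) = E
(r6,c4) = F
(r6,c6) = C
(r7,c2) = D
(r7,c4) = E
(r7,c6) = F

E A C D F B G / A C E G B D F / F G A C D E B / C B F A E G D / D F G B C A E / B E D F G C A / G D B E A F C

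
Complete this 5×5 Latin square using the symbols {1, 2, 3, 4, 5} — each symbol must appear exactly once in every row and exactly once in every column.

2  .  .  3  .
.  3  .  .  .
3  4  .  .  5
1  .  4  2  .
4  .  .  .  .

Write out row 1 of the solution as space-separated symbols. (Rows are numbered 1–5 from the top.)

2 1 5 3 4

(r2,c1) = 5
(r3,c4) = 1
(r4,c2) = 5
(r4,c5) = 3
(r5,c4) = 5
(r1,c2) = 1
(r1,c3) = 5
(r1,c5) = 4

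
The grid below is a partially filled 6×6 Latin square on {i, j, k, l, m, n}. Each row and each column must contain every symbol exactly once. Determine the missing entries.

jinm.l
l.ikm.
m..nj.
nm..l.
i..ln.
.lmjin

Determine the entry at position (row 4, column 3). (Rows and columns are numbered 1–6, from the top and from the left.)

row 1 has {i,j,l,m,n}; column 5 has {i,j,l,m,n} — only k is left for (r1,c5).
row 2 has {i,k,l,m}; column 6 has {l,n} — only j is left for (r2,c6).
row 3 has {j,m,n}; column 2 has {i,l,m} — only k is left for (r3,c2).
row 3 has {j,k,m,n}; column 3 has {i,m,n} — only l is left for (r3,c3).
row 3 has {j,k,l,m,n}; column 6 has {j,l,n} — only i is left for (r3,c6).
row 4 has {l,m,n}; column 4 has {j,k,l,m,n} — only i is left for (r4,c4).
row 4 has {i,l,m,n}; column 6 has {i,j,l,n} — only k is left for (r4,c6).
row 5 has {i,l,n}; column 2 has {i,k,l,m} — only j is left for (r5,c2).
row 5 has {i,j,l,n}; column 3 has {i,l,m,n} — only k is left for (r5,c3).
row 5 has {i,j,k,l,n}; column 6 has {i,j,k,l,n} — only m is left for (r5,c6).
row 6 has {i,j,l,m,n}; column 1 has {i,j,l,m,n} — only k is left for (r6,c1).
row 2 has {i,j,k,l,m}; column 2 has {i,j,k,l,m} — only n is left for (r2,c2).
row 4 has {i,k,l,m,n}; column 3 has {i,k,l,m,n} — only j is left for (r4,c3).

j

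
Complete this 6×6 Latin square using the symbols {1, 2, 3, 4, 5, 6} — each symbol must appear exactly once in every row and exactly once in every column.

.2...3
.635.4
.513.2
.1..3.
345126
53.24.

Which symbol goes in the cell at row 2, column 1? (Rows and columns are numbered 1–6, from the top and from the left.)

2

(r2,c5) = 1
(r3,c5) = 6
(r4,c6) = 5
(r6,c3) = 6
(r6,c6) = 1
(r1,c3) = 4
(r1,c4) = 6
(r1,c5) = 5
(r2,c1) = 2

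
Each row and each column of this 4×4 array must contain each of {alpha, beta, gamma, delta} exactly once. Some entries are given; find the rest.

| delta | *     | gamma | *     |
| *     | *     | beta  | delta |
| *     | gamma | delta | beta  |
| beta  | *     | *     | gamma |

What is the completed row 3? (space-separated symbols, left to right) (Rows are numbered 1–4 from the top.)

(r1,c4) = alpha
(r2,c2) = alpha
(r3,c1) = alpha

alpha gamma delta beta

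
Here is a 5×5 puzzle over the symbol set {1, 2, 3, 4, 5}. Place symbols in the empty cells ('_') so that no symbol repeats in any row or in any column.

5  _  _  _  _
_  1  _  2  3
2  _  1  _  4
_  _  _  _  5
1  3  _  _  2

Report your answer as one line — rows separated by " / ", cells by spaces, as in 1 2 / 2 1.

Cell (r1,c5): row 1 has {5}; column 5 has {2,3,4,5} → 1.
Cell (r2,c1): row 2 has {1,2,3}; column 1 has {1,2,5} → 4.
Cell (r2,c3): row 2 has {1,2,3,4}; column 3 has {1} → 5.
Cell (r3,c2): row 3 has {1,2,4}; column 2 has {1,3} → 5.
Cell (r3,c4): row 3 has {1,2,4,5}; column 4 has {2} → 3.
Cell (r4,c1): row 4 has {5}; column 1 has {1,2,4,5} → 3.
Cell (r5,c3): row 5 has {1,2,3}; column 3 has {1,5} → 4.
Cell (r5,c4): row 5 has {1,2,3,4}; column 4 has {2,3} → 5.
Cell (r1,c4): row 1 has {1,5}; column 4 has {2,3,5} → 4.
Cell (r4,c3): row 4 has {3,5}; column 3 has {1,4,5} → 2.
Cell (r4,c4): row 4 has {2,3,5}; column 4 has {2,3,4,5} → 1.
Cell (r1,c2): row 1 has {1,4,5}; column 2 has {1,3,5} → 2.
Cell (r1,c3): row 1 has {1,2,4,5}; column 3 has {1,2,4,5} → 3.
Cell (r4,c2): row 4 has {1,2,3,5}; column 2 has {1,2,3,5} → 4.

5 2 3 4 1 / 4 1 5 2 3 / 2 5 1 3 4 / 3 4 2 1 5 / 1 3 4 5 2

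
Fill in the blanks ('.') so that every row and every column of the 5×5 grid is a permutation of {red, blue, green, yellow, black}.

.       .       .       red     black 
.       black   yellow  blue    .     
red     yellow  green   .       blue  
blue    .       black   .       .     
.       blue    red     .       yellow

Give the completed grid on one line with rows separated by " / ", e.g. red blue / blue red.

yellow green blue red black / green black yellow blue red / red yellow green black blue / blue red black yellow green / black blue red green yellow

Cell (r1,c2): row 1 has {red,black}; column 2 has {blue,yellow,black} → green.
Cell (r1,c3): row 1 has {red,green,black}; column 3 has {red,green,yellow,black} → blue.
Cell (r2,c1): row 2 has {blue,yellow,black}; column 1 has {red,blue} → green.
Cell (r2,c5): row 2 has {blue,green,yellow,black}; column 5 has {blue,yellow,black} → red.
Cell (r3,c4): row 3 has {red,blue,green,yellow}; column 4 has {red,blue} → black.
Cell (r4,c2): row 4 has {blue,black}; column 2 has {blue,green,yellow,black} → red.
Cell (r4,c5): row 4 has {red,blue,black}; column 5 has {red,blue,yellow,black} → green.
Cell (r5,c1): row 5 has {red,blue,yellow}; column 1 has {red,blue,green} → black.
Cell (r5,c4): row 5 has {red,blue,yellow,black}; column 4 has {red,blue,black} → green.
Cell (r1,c1): row 1 has {red,blue,green,black}; column 1 has {red,blue,green,black} → yellow.
Cell (r4,c4): row 4 has {red,blue,green,black}; column 4 has {red,blue,green,black} → yellow.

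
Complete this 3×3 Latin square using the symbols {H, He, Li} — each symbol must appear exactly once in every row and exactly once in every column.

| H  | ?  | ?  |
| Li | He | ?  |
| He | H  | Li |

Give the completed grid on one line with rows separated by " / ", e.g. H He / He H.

H Li He / Li He H / He H Li

(r1,c2): row 1 has {H}; column 2 has {H,He}, so it must be Li.
(r1,c3): row 1 has {H,Li}; column 3 has {Li}, so it must be He.
(r2,c3): row 2 has {He,Li}; column 3 has {He,Li}, so it must be H.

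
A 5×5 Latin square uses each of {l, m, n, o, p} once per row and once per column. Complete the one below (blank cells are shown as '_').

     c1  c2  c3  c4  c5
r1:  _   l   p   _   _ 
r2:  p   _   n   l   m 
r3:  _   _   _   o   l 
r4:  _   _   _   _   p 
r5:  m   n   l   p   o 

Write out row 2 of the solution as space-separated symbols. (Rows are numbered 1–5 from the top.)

Cell (r1,c5): row 1 has {l,p}; column 5 has {l,m,o,p} → n.
Cell (r2,c2): row 2 has {l,m,n,p}; column 2 has {l,n} → o.

p o n l m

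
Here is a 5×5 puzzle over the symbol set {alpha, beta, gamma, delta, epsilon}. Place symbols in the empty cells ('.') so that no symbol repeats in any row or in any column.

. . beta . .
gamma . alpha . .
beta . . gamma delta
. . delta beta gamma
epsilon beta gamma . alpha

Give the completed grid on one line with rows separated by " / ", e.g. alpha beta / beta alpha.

Cell (r1,c5): row 1 has {beta}; column 5 has {alpha,gamma,delta} → epsilon.
Cell (r2,c5): row 2 has {alpha,gamma}; column 5 has {alpha,gamma,delta,epsilon} → beta.
Cell (r3,c3): row 3 has {beta,gamma,delta}; column 3 has {alpha,beta,gamma,delta} → epsilon.
Cell (r4,c1): row 4 has {beta,gamma,delta}; column 1 has {beta,gamma,epsilon} → alpha.
Cell (r4,c2): row 4 has {alpha,beta,gamma,delta}; column 2 has {beta} → epsilon.
Cell (r5,c4): row 5 has {alpha,beta,gamma,epsilon}; column 4 has {beta,gamma} → delta.
Cell (r1,c1): row 1 has {beta,epsilon}; column 1 has {alpha,beta,gamma,epsilon} → delta.
Cell (r1,c4): row 1 has {beta,delta,epsilon}; column 4 has {beta,gamma,delta} → alpha.
Cell (r2,c2): row 2 has {alpha,beta,gamma}; column 2 has {beta,epsilon} → delta.
Cell (r2,c4): row 2 has {alpha,beta,gamma,delta}; column 4 has {alpha,beta,gamma,delta} → epsilon.
Cell (r3,c2): row 3 has {beta,gamma,delta,epsilon}; column 2 has {beta,delta,epsilon} → alpha.
Cell (r1,c2): row 1 has {alpha,beta,delta,epsilon}; column 2 has {alpha,beta,delta,epsilon} → gamma.

delta gamma beta alpha epsilon / gamma delta alpha epsilon beta / beta alpha epsilon gamma delta / alpha epsilon delta beta gamma / epsilon beta gamma delta alpha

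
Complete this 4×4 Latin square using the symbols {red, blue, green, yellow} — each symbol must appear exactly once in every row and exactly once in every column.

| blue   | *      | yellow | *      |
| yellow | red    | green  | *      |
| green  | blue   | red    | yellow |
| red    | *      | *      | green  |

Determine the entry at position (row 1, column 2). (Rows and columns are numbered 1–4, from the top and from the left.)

green

(r1,c2) = green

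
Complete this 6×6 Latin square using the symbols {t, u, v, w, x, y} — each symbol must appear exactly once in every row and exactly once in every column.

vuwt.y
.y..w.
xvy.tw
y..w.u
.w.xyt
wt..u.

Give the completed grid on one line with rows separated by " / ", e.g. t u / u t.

(r1,c5) = x
(r3,c4) = u
(r4,c2) = x
(r4,c5) = v
(r5,c1) = u
(r5,c3) = v
(r6,c3) = x
(r6,c6) = v
(r2,c1) = t
(r2,c3) = u
(r2,c4) = v
(r2,c6) = x
(r4,c3) = t
(r6,c4) = y

v u w t x y / t y u v w x / x v y u t w / y x t w v u / u w v x y t / w t x y u v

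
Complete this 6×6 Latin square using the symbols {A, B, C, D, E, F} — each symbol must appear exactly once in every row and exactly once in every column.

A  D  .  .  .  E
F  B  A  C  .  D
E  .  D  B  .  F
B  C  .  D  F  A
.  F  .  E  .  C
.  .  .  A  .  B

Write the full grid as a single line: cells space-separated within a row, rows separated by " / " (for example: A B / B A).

A D C F B E / F B A C E D / E A D B C F / B C E D F A / D F B E A C / C E F A D B

At row 1, column 4: row 1 has {A,D,E}; column 4 has {A,B,C,D,E}; that leaves F.
At row 2, column 5: row 2 has {A,B,C,D,F}; column 5 has {F}; that leaves E.
At row 3, column 2: row 3 has {B,D,E,F}; column 2 has {B,C,D,F}; that leaves A.
At row 3, column 5: row 3 has {A,B,D,E,F}; column 5 has {E,F}; that leaves C.
At row 4, column 3: row 4 has {A,B,C,D,F}; column 3 has {A,D}; that leaves E.
At row 5, column 1: row 5 has {C,E,F}; column 1 has {A,B,E,F}; that leaves D.
At row 5, column 3: row 5 has {C,D,E,F}; column 3 has {A,D,E}; that leaves B.
At row 5, column 5: row 5 has {B,C,D,E,F}; column 5 has {C,E,F}; that leaves A.
At row 6, column 1: row 6 has {A,B}; column 1 has {A,B,D,E,F}; that leaves C.
At row 6, column 2: row 6 has {A,B,C}; column 2 has {A,B,C,D,F}; that leaves E.
At row 6, column 3: row 6 has {A,B,C,E}; column 3 has {A,B,D,E}; that leaves F.
At row 6, column 5: row 6 has {A,B,C,E,F}; column 5 has {A,C,E,F}; that leaves D.
At row 1, column 3: row 1 has {A,D,E,F}; column 3 has {A,B,D,E,F}; that leaves C.
At row 1, column 5: row 1 has {A,C,D,E,F}; column 5 has {A,C,D,E,F}; that leaves B.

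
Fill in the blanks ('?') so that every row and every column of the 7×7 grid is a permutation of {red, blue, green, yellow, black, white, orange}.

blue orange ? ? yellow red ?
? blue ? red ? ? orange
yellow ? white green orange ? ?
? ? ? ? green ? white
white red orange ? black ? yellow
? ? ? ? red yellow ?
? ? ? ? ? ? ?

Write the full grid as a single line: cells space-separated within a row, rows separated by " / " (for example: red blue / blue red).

blue orange black white yellow red green / green blue yellow red white black orange / yellow black white green orange blue red / red yellow blue black green orange white / white red orange blue black green yellow / black white green orange red yellow blue / orange green red yellow blue white black

row 2 has {red,blue,orange}; column 5 has {red,green,yellow,black,orange} — only white is left for (r2,c5).
row 3 has {green,yellow,white,orange}; column 2 has {red,blue,orange} — only black is left for (r3,c2).
row 3 has {green,yellow,black,white,orange}; column 6 has {red,yellow} — only blue is left for (r3,c6).
row 3 has {blue,green,yellow,black,white,orange}; column 7 has {yellow,white,orange} — only red is left for (r3,c7).
row 4 has {green,white}; column 2 has {red,blue,black,orange} — only yellow is left for (r4,c2).
row 5 has {red,yellow,black,white,orange}; column 4 has {red,green} — only blue is left for (r5,c4).
row 5 has {red,blue,yellow,black,white,orange}; column 6 has {red,blue,yellow} — only green is left for (r5,c6).
row 7 is empty so far; column 5 has {red,green,yellow,black,white,orange} — only blue is left for (r7,c5).
row 2 has {red,blue,white,orange}; column 6 has {red,blue,green,yellow} — only black is left for (r2,c6).
row 4 has {green,yellow,white}; column 6 has {red,blue,green,yellow,black} — only orange is left for (r4,c6).
row 7 has {blue}; column 6 has {red,blue,green,yellow,black,orange} — only white is left for (r7,c6).
row 2 has {red,blue,black,white,orange}; column 1 has {blue,yellow,white} — only green is left for (r2,c1).
row 2 has {red,blue,green,black,white,orange}; column 3 has {white,orange} — only yellow is left for (r2,c3).
row 4 has {green,yellow,white,orange}; column 4 has {red,blue,green} — only black is left for (r4,c4).
row 7 has {blue,white}; column 2 has {red,blue,yellow,black,orange} — only green is left for (r7,c2).
row 7 has {blue,green,white}; column 7 has {red,yellow,white,orange} — only black is left for (r7,c7).
row 1 has {red,blue,yellow,orange}; column 4 has {red,blue,green,black} — only white is left for (r1,c4).
row 1 has {red,blue,yellow,white,orange}; column 7 has {red,yellow,black,white,orange} — only green is left for (r1,c7).
row 4 has {green,yellow,black,white,orange}; column 1 has {blue,green,yellow,white} — only red is left for (r4,c1).
row 4 has {red,green,yellow,black,white,orange}; column 3 has {yellow,white,orange} — only blue is left for (r4,c3).
row 6 has {red,yellow}; column 2 has {red,blue,green,yellow,black,orange} — only white is left for (r6,c2).
row 6 has {red,yellow,white}; column 4 has {red,blue,green,black,white} — only orange is left for (r6,c4).
row 6 has {red,yellow,white,orange}; column 7 has {red,green,yellow,black,white,orange} — only blue is left for (r6,c7).
row 7 has {blue,green,black,white}; column 1 has {red,blue,green,yellow,white} — only orange is left for (r7,c1).
row 7 has {blue,green,black,white,orange}; column 3 has {blue,yellow,white,orange} — only red is left for (r7,c3).
row 7 has {red,blue,green,black,white,orange}; column 4 has {red,blue,green,black,white,orange} — only yellow is left for (r7,c4).
row 1 has {red,blue,green,yellow,white,orange}; column 3 has {red,blue,yellow,white,orange} — only black is left for (r1,c3).
row 6 has {red,blue,yellow,white,orange}; column 1 has {red,blue,green,yellow,white,orange} — only black is left for (r6,c1).
row 6 has {red,blue,yellow,black,white,orange}; column 3 has {red,blue,yellow,black,white,orange} — only green is left for (r6,c3).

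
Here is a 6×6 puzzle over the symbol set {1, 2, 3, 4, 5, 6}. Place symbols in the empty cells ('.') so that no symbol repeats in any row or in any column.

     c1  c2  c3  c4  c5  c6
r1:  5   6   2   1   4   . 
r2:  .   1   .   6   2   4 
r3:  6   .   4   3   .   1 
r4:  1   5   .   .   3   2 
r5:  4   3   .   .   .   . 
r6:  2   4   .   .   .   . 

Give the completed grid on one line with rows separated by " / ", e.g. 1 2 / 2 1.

(r1,c6) = 3
(r2,c1) = 3
(r2,c3) = 5
(r3,c2) = 2
(r3,c5) = 5
(r4,c3) = 6
(r4,c4) = 4
(r5,c3) = 1
(r5,c5) = 6
(r5,c6) = 5
(r6,c3) = 3
(r6,c4) = 5
(r6,c5) = 1
(r6,c6) = 6
(r5,c4) = 2

5 6 2 1 4 3 / 3 1 5 6 2 4 / 6 2 4 3 5 1 / 1 5 6 4 3 2 / 4 3 1 2 6 5 / 2 4 3 5 1 6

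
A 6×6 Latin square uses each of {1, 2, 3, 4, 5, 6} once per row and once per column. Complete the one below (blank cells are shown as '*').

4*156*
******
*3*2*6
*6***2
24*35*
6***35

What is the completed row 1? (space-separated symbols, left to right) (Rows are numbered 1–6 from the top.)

At row 1, column 2: row 1 has {1,4,5,6}; column 2 has {3,4,6}; that leaves 2.
At row 1, column 6: row 1 has {1,2,4,5,6}; column 6 has {2,5,6}; that leaves 3.

4 2 1 5 6 3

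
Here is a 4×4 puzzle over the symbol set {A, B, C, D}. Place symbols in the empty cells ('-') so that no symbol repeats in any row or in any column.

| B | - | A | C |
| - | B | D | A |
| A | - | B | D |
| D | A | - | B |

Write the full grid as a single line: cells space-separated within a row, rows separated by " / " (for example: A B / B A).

B D A C / C B D A / A C B D / D A C B

(r1,c2): row 1 has {A,B,C}; column 2 has {A,B}, so it must be D.
(r2,c1): row 2 has {A,B,D}; column 1 has {A,B,D}, so it must be C.
(r3,c2): row 3 has {A,B,D}; column 2 has {A,B,D}, so it must be C.
(r4,c3): row 4 has {A,B,D}; column 3 has {A,B,D}, so it must be C.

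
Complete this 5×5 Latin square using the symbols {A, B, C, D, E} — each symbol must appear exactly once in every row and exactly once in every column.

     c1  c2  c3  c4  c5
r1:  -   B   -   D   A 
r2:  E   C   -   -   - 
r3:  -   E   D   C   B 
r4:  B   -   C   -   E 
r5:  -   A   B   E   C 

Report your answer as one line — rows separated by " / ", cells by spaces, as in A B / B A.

(r1,c1) = C
(r1,c3) = E
(r2,c3) = A
(r2,c4) = B
(r2,c5) = D
(r3,c1) = A
(r4,c2) = D
(r4,c4) = A
(r5,c1) = D

C B E D A / E C A B D / A E D C B / B D C A E / D A B E C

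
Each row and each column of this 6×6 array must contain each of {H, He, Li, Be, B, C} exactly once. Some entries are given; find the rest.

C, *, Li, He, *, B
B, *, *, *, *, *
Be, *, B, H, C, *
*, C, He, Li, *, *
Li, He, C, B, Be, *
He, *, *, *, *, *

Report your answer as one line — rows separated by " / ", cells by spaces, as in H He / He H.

C Be Li He H B / B H Be C He Li / Be Li B H C He / H C He Li B Be / Li He C B Be H / He B H Be Li C

row 1 has {He,Li,B,C}; column 5 has {Be,C} — only H is left for (r1,c5).
row 3 has {H,Be,B,C}; column 2 has {He,C} — only Li is left for (r3,c2).
row 3 has {H,Li,Be,B,C}; column 6 has {B} — only He is left for (r3,c6).
row 4 has {He,Li,C}; column 1 has {He,Li,Be,B,C} — only H is left for (r4,c1).
row 4 has {H,He,Li,C}; column 5 has {H,Be,C} — only B is left for (r4,c5).
row 4 has {H,He,Li,B,C}; column 6 has {He,B} — only Be is left for (r4,c6).
row 5 has {He,Li,Be,B,C}; column 6 has {He,Be,B} — only H is left for (r5,c6).
row 6 has {He}; column 5 has {H,Be,B,C} — only Li is left for (r6,c5).
row 6 has {He,Li}; column 6 has {H,He,Be,B} — only C is left for (r6,c6).
row 1 has {H,He,Li,B,C}; column 2 has {He,Li,C} — only Be is left for (r1,c2).
row 2 has {B}; column 2 has {He,Li,Be,C} — only H is left for (r2,c2).
row 2 has {H,B}; column 3 has {He,Li,B,C} — only Be is left for (r2,c3).
row 2 has {H,Be,B}; column 4 has {H,He,Li,B} — only C is left for (r2,c4).
row 2 has {H,Be,B,C}; column 5 has {H,Li,Be,B,C} — only He is left for (r2,c5).
row 2 has {H,He,Be,B,C}; column 6 has {H,He,Be,B,C} — only Li is left for (r2,c6).
row 6 has {He,Li,C}; column 2 has {H,He,Li,Be,C} — only B is left for (r6,c2).
row 6 has {He,Li,B,C}; column 3 has {He,Li,Be,B,C} — only H is left for (r6,c3).
row 6 has {H,He,Li,B,C}; column 4 has {H,He,Li,B,C} — only Be is left for (r6,c4).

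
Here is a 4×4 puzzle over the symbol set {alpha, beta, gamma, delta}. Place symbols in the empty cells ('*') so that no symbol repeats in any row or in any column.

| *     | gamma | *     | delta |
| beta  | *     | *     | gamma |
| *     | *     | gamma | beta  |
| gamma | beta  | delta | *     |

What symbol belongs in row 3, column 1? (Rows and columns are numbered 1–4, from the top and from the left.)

At row 1, column 1: row 1 has {gamma,delta}; column 1 has {beta,gamma}; that leaves alpha.
At row 1, column 3: row 1 has {alpha,gamma,delta}; column 3 has {gamma,delta}; that leaves beta.
At row 2, column 3: row 2 has {beta,gamma}; column 3 has {beta,gamma,delta}; that leaves alpha.
At row 3, column 1: row 3 has {beta,gamma}; column 1 has {alpha,beta,gamma}; that leaves delta.

delta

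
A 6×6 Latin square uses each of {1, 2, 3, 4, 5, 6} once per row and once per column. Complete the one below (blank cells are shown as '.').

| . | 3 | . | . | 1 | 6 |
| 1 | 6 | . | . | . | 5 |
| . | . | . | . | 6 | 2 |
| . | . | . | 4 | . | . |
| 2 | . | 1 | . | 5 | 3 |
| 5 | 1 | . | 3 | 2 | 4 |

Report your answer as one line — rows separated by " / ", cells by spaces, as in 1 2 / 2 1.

row 1 has {1,3,6}; column 1 has {1,2,5} — only 4 is left for (r1,c1).
row 2 has {1,5,6}; column 4 has {3,4} — only 2 is left for (r2,c4).
row 3 has {2,6}; column 1 has {1,2,4,5} — only 3 is left for (r3,c1).
row 4 has {4}; column 1 has {1,2,3,4,5} — only 6 is left for (r4,c1).
row 4 has {4,6}; column 5 has {1,2,5,6} — only 3 is left for (r4,c5).
row 4 has {3,4,6}; column 6 has {2,3,4,5,6} — only 1 is left for (r4,c6).
row 5 has {1,2,3,5}; column 2 has {1,3,6} — only 4 is left for (r5,c2).
row 5 has {1,2,3,4,5}; column 4 has {2,3,4} — only 6 is left for (r5,c4).
row 6 has {1,2,3,4,5}; column 3 has {1} — only 6 is left for (r6,c3).
row 1 has {1,3,4,6}; column 4 has {2,3,4,6} — only 5 is left for (r1,c4).
row 2 has {1,2,5,6}; column 5 has {1,2,3,5,6} — only 4 is left for (r2,c5).
row 3 has {2,3,6}; column 2 has {1,3,4,6} — only 5 is left for (r3,c2).
row 3 has {2,3,5,6}; column 3 has {1,6} — only 4 is left for (r3,c3).
row 3 has {2,3,4,5,6}; column 4 has {2,3,4,5,6} — only 1 is left for (r3,c4).
row 4 has {1,3,4,6}; column 2 has {1,3,4,5,6} — only 2 is left for (r4,c2).
row 4 has {1,2,3,4,6}; column 3 has {1,4,6} — only 5 is left for (r4,c3).
row 1 has {1,3,4,5,6}; column 3 has {1,4,5,6} — only 2 is left for (r1,c3).
row 2 has {1,2,4,5,6}; column 3 has {1,2,4,5,6} — only 3 is left for (r2,c3).

4 3 2 5 1 6 / 1 6 3 2 4 5 / 3 5 4 1 6 2 / 6 2 5 4 3 1 / 2 4 1 6 5 3 / 5 1 6 3 2 4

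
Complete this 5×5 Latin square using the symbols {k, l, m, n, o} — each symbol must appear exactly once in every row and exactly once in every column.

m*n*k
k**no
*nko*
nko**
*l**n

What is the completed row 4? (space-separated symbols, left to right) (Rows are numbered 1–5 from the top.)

n k o m l

(r1,c2) = o
(r1,c4) = l
(r2,c2) = m
(r2,c3) = l
(r3,c1) = l
(r3,c5) = m
(r4,c4) = m
(r4,c5) = l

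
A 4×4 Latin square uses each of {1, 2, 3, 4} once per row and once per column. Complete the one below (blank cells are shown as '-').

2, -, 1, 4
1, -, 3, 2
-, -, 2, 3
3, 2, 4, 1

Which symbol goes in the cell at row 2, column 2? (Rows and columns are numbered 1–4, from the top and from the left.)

row 1 has {1,2,4}; column 2 has {2} — only 3 is left for (r1,c2).
row 2 has {1,2,3}; column 2 has {2,3} — only 4 is left for (r2,c2).

4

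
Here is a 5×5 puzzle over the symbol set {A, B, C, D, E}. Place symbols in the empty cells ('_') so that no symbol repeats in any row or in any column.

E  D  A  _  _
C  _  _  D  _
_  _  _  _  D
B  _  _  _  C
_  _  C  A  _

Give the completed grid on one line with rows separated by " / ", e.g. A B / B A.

E D A C B / C E B D A / A C E B D / B A D E C / D B C A E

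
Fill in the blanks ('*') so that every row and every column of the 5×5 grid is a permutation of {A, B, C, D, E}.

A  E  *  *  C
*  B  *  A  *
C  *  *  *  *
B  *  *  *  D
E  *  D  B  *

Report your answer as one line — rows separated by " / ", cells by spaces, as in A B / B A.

A E B D C / D B C A E / C D A E B / B A E C D / E C D B A

(r1,c3) = B
(r1,c4) = D
(r2,c1) = D
(r2,c5) = E
(r3,c4) = E
(r4,c4) = C
(r5,c5) = A
(r2,c3) = C
(r3,c3) = A
(r3,c5) = B
(r4,c2) = A
(r4,c3) = E
(r5,c2) = C
(r3,c2) = D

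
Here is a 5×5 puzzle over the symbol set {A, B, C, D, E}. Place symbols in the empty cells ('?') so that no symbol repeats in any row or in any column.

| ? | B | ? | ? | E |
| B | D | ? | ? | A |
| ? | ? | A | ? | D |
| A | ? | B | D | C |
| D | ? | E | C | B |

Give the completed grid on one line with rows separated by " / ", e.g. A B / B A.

C B D A E / B D C E A / E C A B D / A E B D C / D A E C B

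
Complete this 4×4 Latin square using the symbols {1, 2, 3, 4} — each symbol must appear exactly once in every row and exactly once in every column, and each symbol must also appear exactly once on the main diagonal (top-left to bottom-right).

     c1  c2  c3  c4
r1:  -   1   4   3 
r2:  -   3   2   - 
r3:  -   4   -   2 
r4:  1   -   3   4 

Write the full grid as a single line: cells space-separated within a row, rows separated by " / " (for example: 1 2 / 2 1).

2 1 4 3 / 4 3 2 1 / 3 4 1 2 / 1 2 3 4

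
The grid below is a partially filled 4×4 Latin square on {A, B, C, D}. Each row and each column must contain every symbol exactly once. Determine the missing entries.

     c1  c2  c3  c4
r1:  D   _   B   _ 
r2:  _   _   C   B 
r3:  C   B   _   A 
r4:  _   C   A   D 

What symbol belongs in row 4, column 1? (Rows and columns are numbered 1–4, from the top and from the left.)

Cell (r1,c2): row 1 has {B,D}; column 2 has {B,C} → A.
Cell (r1,c4): row 1 has {A,B,D}; column 4 has {A,B,D} → C.
Cell (r2,c1): row 2 has {B,C}; column 1 has {C,D} → A.
Cell (r2,c2): row 2 has {A,B,C}; column 2 has {A,B,C} → D.
Cell (r3,c3): row 3 has {A,B,C}; column 3 has {A,B,C} → D.
Cell (r4,c1): row 4 has {A,C,D}; column 1 has {A,C,D} → B.

B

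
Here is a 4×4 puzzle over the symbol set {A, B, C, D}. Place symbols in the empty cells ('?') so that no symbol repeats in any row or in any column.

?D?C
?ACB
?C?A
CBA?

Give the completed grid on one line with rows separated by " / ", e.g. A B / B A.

A D B C / D A C B / B C D A / C B A D

At row 1, column 3: row 1 has {C,D}; column 3 has {A,C}; that leaves B.
At row 2, column 1: row 2 has {A,B,C}; column 1 has {C}; that leaves D.
At row 3, column 1: row 3 has {A,C}; column 1 has {C,D}; that leaves B.
At row 3, column 3: row 3 has {A,B,C}; column 3 has {A,B,C}; that leaves D.
At row 4, column 4: row 4 has {A,B,C}; column 4 has {A,B,C}; that leaves D.
At row 1, column 1: row 1 has {B,C,D}; column 1 has {B,C,D}; that leaves A.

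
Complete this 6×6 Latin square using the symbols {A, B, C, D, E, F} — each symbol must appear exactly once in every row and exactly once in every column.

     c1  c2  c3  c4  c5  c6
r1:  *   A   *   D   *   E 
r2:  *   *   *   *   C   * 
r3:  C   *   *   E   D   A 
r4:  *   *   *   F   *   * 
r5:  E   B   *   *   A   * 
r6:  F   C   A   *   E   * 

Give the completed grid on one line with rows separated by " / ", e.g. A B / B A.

(r1,c1) = B
(r1,c5) = F
(r3,c2) = F
(r3,c3) = B
(r4,c5) = B
(r5,c4) = C
(r6,c4) = B
(r6,c6) = D
(r1,c3) = C
(r2,c4) = A
(r4,c6) = C
(r5,c6) = F
(r2,c1) = D
(r2,c2) = E
(r2,c3) = F
(r2,c6) = B
(r4,c1) = A
(r4,c2) = D
(r4,c3) = E
(r5,c3) = D

B A C D F E / D E F A C B / C F B E D A / A D E F B C / E B D C A F / F C A B E D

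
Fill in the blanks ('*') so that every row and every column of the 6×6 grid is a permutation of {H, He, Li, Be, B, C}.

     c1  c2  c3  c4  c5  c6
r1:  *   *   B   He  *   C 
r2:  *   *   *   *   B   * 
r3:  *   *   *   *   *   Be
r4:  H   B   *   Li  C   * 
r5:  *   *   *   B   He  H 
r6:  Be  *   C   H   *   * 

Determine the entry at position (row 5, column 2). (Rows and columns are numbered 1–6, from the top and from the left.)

Be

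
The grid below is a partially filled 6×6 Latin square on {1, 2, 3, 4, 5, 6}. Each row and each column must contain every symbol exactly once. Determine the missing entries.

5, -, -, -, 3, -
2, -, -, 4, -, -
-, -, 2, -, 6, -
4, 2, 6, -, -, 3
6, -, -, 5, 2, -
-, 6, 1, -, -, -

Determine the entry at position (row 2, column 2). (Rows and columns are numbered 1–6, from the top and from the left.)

3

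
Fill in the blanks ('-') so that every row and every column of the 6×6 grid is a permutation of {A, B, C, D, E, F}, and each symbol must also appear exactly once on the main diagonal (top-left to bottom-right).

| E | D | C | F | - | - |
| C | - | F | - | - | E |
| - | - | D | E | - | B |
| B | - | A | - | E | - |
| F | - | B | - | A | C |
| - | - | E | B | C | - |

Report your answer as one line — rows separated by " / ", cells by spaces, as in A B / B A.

(r1,c5) = B
(r1,c6) = A
(r2,c2) = B
(r2,c5) = D
(r3,c1) = A
(r3,c5) = F
(r4,c4) = C
(r5,c2) = E
(r5,c4) = D
(r6,c1) = D
(r6,c6) = F
(r2,c4) = A
(r3,c2) = C
(r4,c2) = F
(r4,c6) = D
(r6,c2) = A

E D C F B A / C B F A D E / A C D E F B / B F A C E D / F E B D A C / D A E B C F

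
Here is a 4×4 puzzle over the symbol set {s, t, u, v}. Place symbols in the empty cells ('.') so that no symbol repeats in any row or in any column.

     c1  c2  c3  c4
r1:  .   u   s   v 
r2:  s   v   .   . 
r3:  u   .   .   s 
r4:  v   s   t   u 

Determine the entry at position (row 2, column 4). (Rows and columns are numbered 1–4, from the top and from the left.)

(r1,c1) = t
(r2,c3) = u
(r2,c4) = t

t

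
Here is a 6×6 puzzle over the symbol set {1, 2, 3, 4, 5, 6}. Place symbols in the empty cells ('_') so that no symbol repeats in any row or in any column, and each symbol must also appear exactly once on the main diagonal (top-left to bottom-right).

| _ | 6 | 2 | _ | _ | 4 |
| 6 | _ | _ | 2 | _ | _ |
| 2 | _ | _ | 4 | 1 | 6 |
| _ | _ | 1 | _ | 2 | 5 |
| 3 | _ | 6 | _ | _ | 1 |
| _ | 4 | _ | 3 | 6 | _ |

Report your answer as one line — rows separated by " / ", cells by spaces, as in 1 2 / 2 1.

(r2,c6) = 3
(r4,c1) = 4
(r4,c2) = 3
(r4,c4) = 6
(r5,c4) = 5
(r5,c5) = 4
(r6,c3) = 5
(r6,c6) = 2
(r1,c4) = 1
(r2,c3) = 4
(r2,c5) = 5
(r3,c2) = 5
(r3,c3) = 3
(r5,c2) = 2
(r6,c1) = 1
(r1,c1) = 5
(r1,c5) = 3
(r2,c2) = 1

5 6 2 1 3 4 / 6 1 4 2 5 3 / 2 5 3 4 1 6 / 4 3 1 6 2 5 / 3 2 6 5 4 1 / 1 4 5 3 6 2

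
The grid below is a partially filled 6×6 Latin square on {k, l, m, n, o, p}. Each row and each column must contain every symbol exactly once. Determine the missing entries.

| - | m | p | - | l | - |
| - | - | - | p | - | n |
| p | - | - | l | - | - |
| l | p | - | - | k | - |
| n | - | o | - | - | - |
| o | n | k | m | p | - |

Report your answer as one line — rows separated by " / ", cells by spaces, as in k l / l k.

(r1,c1) = k
(r1,c6) = o
(r2,c1) = m
(r2,c3) = l
(r2,c5) = o
(r4,c6) = m
(r5,c4) = k
(r5,c5) = m
(r6,c6) = l
(r1,c4) = n
(r2,c2) = k
(r3,c2) = o
(r3,c5) = n
(r3,c6) = k
(r4,c3) = n
(r4,c4) = o
(r5,c2) = l
(r5,c6) = p
(r3,c3) = m

k m p n l o / m k l p o n / p o m l n k / l p n o k m / n l o k m p / o n k m p l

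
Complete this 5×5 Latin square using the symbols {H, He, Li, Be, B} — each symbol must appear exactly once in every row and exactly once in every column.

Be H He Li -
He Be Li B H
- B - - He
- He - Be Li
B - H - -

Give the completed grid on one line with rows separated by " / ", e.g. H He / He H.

Be H He Li B / He Be Li B H / Li B Be H He / H He B Be Li / B Li H He Be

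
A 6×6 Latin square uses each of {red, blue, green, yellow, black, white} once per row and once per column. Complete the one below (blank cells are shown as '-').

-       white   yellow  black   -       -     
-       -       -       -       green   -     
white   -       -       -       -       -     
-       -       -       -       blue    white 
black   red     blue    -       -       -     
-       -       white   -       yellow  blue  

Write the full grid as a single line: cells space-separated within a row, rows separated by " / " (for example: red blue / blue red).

blue white yellow black red green / yellow blue red white green black / white yellow green blue black red / red green black yellow blue white / black red blue green white yellow / green black white red yellow blue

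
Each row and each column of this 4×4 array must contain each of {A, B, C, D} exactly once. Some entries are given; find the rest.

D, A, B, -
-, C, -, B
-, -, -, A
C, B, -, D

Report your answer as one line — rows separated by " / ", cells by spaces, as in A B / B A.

D A B C / A C D B / B D C A / C B A D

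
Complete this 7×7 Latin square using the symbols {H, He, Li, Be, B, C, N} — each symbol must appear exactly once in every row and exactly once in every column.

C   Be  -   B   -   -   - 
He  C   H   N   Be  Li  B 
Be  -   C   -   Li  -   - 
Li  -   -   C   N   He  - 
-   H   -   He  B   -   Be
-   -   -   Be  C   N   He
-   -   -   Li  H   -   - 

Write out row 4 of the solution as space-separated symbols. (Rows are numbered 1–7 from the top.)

Cell (r1,c5): row 1 has {Be,B,C}; column 5 has {H,Li,Be,B,C,N} → He.
Cell (r1,c6): row 1 has {He,Be,B,C}; column 6 has {He,Li,N} → H.
Cell (r3,c4): row 3 has {Li,Be,C}; column 4 has {He,Li,Be,B,C,N} → H.
Cell (r3,c6): row 3 has {H,Li,Be,C}; column 6 has {H,He,Li,N} → B.
Cell (r3,c7): row 3 has {H,Li,Be,B,C}; column 7 has {He,Be,B} → N.
Cell (r4,c2): row 4 has {He,Li,C,N}; column 2 has {H,Be,C} → B.
Cell (r4,c3): row 4 has {He,Li,B,C,N}; column 3 has {H,C} → Be.
Cell (r4,c7): row 4 has {He,Li,Be,B,C,N}; column 7 has {He,Be,B,N} → H.

Li B Be C N He H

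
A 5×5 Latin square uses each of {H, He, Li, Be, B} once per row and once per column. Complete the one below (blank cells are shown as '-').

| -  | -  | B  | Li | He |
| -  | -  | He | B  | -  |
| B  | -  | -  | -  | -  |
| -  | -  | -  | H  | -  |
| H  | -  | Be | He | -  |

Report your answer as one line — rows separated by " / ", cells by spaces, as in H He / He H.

Be H B Li He / Li Be He B H / B He H Be Li / He B Li H Be / H Li Be He B

Cell (r1,c1): row 1 has {He,Li,B}; column 1 has {H,B} → Be.
Cell (r1,c2): row 1 has {He,Li,Be,B}; column 2 is empty so far → H.
Cell (r2,c1): row 2 has {He,B}; column 1 has {H,Be,B} → Li.
Cell (r2,c2): row 2 has {He,Li,B}; column 2 has {H} → Be.
Cell (r2,c5): row 2 has {He,Li,Be,B}; column 5 has {He} → H.
Cell (r3,c4): row 3 has {B}; column 4 has {H,He,Li,B} → Be.
Cell (r3,c5): row 3 has {Be,B}; column 5 has {H,He} → Li.
Cell (r4,c1): row 4 has {H}; column 1 has {H,Li,Be,B} → He.
Cell (r4,c3): row 4 has {H,He}; column 3 has {He,Be,B} → Li.
Cell (r5,c5): row 5 has {H,He,Be}; column 5 has {H,He,Li} → B.
Cell (r3,c2): row 3 has {Li,Be,B}; column 2 has {H,Be} → He.
Cell (r3,c3): row 3 has {He,Li,Be,B}; column 3 has {He,Li,Be,B} → H.
Cell (r4,c2): row 4 has {H,He,Li}; column 2 has {H,He,Be} → B.
Cell (r4,c5): row 4 has {H,He,Li,B}; column 5 has {H,He,Li,B} → Be.
Cell (r5,c2): row 5 has {H,He,Be,B}; column 2 has {H,He,Be,B} → Li.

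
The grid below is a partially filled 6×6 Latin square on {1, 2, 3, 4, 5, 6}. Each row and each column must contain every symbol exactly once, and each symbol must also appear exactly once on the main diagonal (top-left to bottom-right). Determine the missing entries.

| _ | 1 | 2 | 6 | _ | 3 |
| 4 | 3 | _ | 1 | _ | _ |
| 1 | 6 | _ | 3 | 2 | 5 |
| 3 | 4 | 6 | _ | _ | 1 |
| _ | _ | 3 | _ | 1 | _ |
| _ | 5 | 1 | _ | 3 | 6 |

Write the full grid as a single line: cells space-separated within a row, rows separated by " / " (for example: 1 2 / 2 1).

(r1,c1) = 5
(r1,c5) = 4
(r2,c3) = 5
(r2,c5) = 6
(r2,c6) = 2
(r3,c3) = 4
(r4,c4) = 2
(r4,c5) = 5
(r5,c2) = 2
(r5,c6) = 4
(r6,c1) = 2
(r6,c4) = 4
(r5,c1) = 6
(r5,c4) = 5

5 1 2 6 4 3 / 4 3 5 1 6 2 / 1 6 4 3 2 5 / 3 4 6 2 5 1 / 6 2 3 5 1 4 / 2 5 1 4 3 6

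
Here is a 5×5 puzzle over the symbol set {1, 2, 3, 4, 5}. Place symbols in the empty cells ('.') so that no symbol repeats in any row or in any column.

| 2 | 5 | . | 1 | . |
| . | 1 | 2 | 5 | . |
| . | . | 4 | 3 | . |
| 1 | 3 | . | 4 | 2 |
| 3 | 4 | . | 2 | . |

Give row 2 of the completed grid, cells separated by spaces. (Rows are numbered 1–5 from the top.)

(r1,c3) = 3
(r1,c5) = 4
(r2,c1) = 4
(r2,c5) = 3

4 1 2 5 3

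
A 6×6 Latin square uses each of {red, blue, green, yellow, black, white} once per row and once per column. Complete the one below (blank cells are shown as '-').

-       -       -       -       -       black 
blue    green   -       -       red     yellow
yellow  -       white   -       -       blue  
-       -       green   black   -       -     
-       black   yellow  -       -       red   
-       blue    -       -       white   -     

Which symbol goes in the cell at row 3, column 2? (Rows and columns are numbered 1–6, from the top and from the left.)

row 2 has {red,blue,green,yellow}; column 3 has {green,yellow,white} — only black is left for (r2,c3).
row 2 has {red,blue,green,yellow,black}; column 4 has {black} — only white is left for (r2,c4).
row 3 has {blue,yellow,white}; column 2 has {blue,green,black} — only red is left for (r3,c2).

red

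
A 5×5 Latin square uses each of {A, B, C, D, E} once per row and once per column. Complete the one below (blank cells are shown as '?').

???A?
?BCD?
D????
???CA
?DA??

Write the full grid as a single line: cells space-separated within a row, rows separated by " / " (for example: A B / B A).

E C B A D / A B C D E / D A E B C / B E D C A / C D A E B

Cell (r2,c5): row 2 has {B,C,D}; column 5 has {A} → E.
Cell (r4,c2): row 4 has {A,C}; column 2 has {B,D} → E.
Cell (r1,c2): row 1 has {A}; column 2 has {B,D,E} → C.
Cell (r2,c1): row 2 has {B,C,D,E}; column 1 has {D} → A.
Cell (r3,c2): row 3 has {D}; column 2 has {B,C,D,E} → A.
Cell (r4,c1): row 4 has {A,C,E}; column 1 has {A,D} → B.
Cell (r4,c3): row 4 has {A,B,C,E}; column 3 has {A,C} → D.
Cell (r1,c1): row 1 has {A,C}; column 1 has {A,B,D} → E.
Cell (r1,c3): row 1 has {A,C,E}; column 3 has {A,C,D} → B.
Cell (r1,c5): row 1 has {A,B,C,E}; column 5 has {A,E} → D.
Cell (r3,c3): row 3 has {A,D}; column 3 has {A,B,C,D} → E.
Cell (r3,c4): row 3 has {A,D,E}; column 4 has {A,C,D} → B.
Cell (r3,c5): row 3 has {A,B,D,E}; column 5 has {A,D,E} → C.
Cell (r5,c1): row 5 has {A,D}; column 1 has {A,B,D,E} → C.
Cell (r5,c4): row 5 has {A,C,D}; column 4 has {A,B,C,D} → E.
Cell (r5,c5): row 5 has {A,C,D,E}; column 5 has {A,C,D,E} → B.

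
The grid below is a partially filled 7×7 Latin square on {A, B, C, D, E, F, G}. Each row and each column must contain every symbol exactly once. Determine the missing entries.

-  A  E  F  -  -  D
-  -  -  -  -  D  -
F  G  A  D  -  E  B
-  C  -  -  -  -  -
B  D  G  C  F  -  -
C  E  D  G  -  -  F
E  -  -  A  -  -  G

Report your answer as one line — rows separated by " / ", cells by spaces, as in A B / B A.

G A E F B C D / A F B E G D C / F G A D C E B / D C F B E G A / B D G C F A E / C E D G A B F / E B C A D F G

Cell (r1,c1): row 1 has {A,D,E,F}; column 1 has {B,C,E,F} → G.
Cell (r2,c1): row 2 has {D}; column 1 has {B,C,E,F,G} → A.
Cell (r3,c5): row 3 has {A,B,D,E,F,G}; column 5 has {F} → C.
Cell (r4,c1): row 4 has {C}; column 1 has {A,B,C,E,F,G} → D.
Cell (r5,c6): row 5 has {B,C,D,F,G}; column 6 has {D,E} → A.
Cell (r5,c7): row 5 has {A,B,C,D,F,G}; column 7 has {B,D,F,G} → E.
Cell (r6,c6): row 6 has {C,D,E,F,G}; column 6 has {A,D,E} → B.
Cell (r1,c5): row 1 has {A,D,E,F,G}; column 5 has {C,F} → B.
Cell (r1,c6): row 1 has {A,B,D,E,F,G}; column 6 has {A,B,D,E} → C.
Cell (r2,c7): row 2 has {A,D}; column 7 has {B,D,E,F,G} → C.
Cell (r4,c7): row 4 has {C,D}; column 7 has {B,C,D,E,F,G} → A.
Cell (r6,c5): row 6 has {B,C,D,E,F,G}; column 5 has {B,C,F} → A.
Cell (r7,c5): row 7 has {A,E,G}; column 5 has {A,B,C,F} → D.
Cell (r7,c6): row 7 has {A,D,E,G}; column 6 has {A,B,C,D,E} → F.
Cell (r4,c6): row 4 has {A,C,D}; column 6 has {A,B,C,D,E,F} → G.
Cell (r7,c2): row 7 has {A,D,E,F,G}; column 2 has {A,C,D,E,G} → B.
Cell (r7,c3): row 7 has {A,B,D,E,F,G}; column 3 has {A,D,E,G} → C.
Cell (r2,c2): row 2 has {A,C,D}; column 2 has {A,B,C,D,E,G} → F.
Cell (r2,c3): row 2 has {A,C,D,F}; column 3 has {A,C,D,E,G} → B.
Cell (r2,c4): row 2 has {A,B,C,D,F}; column 4 has {A,C,D,F,G} → E.
Cell (r2,c5): row 2 has {A,B,C,D,E,F}; column 5 has {A,B,C,D,F} → G.
Cell (r4,c3): row 4 has {A,C,D,G}; column 3 has {A,B,C,D,E,G} → F.
Cell (r4,c4): row 4 has {A,C,D,F,G}; column 4 has {A,C,D,E,F,G} → B.
Cell (r4,c5): row 4 has {A,B,C,D,F,G}; column 5 has {A,B,C,D,F,G} → E.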